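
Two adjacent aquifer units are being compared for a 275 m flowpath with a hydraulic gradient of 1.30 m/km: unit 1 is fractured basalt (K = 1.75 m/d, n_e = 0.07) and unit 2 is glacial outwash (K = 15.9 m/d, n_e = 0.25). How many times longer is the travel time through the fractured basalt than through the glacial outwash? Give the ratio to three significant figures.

2.54

Unit 1 (fractured basalt): v = 1.75×0.0013/0.07 = 0.03250 m/d, t = 275/0.03250 = 8462 d
Unit 2 (glacial outwash): v = 15.9×0.0013/0.25 = 0.08268 m/d, t = 275/0.08268 = 3326 d
t(fractured basalt) / t(glacial outwash) = 8462/3326 = 2.54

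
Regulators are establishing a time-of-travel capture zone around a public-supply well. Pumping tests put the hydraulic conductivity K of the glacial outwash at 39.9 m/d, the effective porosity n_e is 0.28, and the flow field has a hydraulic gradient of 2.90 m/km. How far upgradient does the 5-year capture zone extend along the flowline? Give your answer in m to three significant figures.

q = Ki = 39.9 × 0.0029 = 0.1157 m/d
Average linear velocity = 0.1157 / 0.28 = 0.4132 m/d
T = 5 yr × 365 = 1825 d
L = v × T = 0.4132 × 1825 = 754.2 m

754 m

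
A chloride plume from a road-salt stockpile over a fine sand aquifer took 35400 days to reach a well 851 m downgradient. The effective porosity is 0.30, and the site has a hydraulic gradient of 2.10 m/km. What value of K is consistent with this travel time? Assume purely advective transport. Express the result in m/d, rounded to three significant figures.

v = L / t = 851 / 35400 = 0.02404 m/d
K = v · n / i = 0.02404 × 0.30 / 0.0021 = 3.43 m/d

3.43 m/d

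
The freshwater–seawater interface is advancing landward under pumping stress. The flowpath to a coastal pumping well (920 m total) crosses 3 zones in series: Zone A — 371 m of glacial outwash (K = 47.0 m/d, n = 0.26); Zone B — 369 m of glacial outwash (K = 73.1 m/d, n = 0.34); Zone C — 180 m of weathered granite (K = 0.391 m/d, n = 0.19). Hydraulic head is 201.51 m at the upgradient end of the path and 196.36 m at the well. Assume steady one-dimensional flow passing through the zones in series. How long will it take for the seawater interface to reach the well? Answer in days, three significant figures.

Total head drop ΔH = 201.51 − 196.36 = 5.15 m
Steady 1-D flow in series ⇒ the Darcy flux q is identical in every zone and the zone head losses add (resistances L/K in series).
Σ(L/K) = 371/47.0 + 369/73.1 + 180/0.391 = 7.894 + 5.048 + 460.4 = 473.3 d
q = ΔH / Σ(L/K) = 5.15 / 473.3 = 0.01088 m/d (same in every zone)
Zone A: v = q/n = 0.01088/0.26 = 0.04185 m/d → t_A = 371/0.04185 = 8865 d
Zone B: v = q/n = 0.01088/0.34 = 0.03200 m/d → t_B = 369/0.03200 = 11530 d
Zone C: v = q/n = 0.01088/0.19 = 0.05727 m/d → t_C = 180/0.05727 = 3143 d
Total t = 8865 + 11530 + 3143 = 23540 d

23500 days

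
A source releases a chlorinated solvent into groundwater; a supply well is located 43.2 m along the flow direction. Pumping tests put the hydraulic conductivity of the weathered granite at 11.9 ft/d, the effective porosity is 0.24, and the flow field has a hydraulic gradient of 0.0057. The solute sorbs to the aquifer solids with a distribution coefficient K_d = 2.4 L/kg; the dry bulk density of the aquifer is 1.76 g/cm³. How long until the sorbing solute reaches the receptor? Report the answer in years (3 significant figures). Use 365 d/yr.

K = 11.9 ft/d × 0.3048 = 3.627 m/d
q = Ki = 3.627 × 0.0057 = 0.02067 m/d
Seepage velocity v = q / n = 0.02067 / 0.24 = 0.08614 m/d
Retardation R = 1 + ρ_b·K_d/n = 1 + 1.76×2.4/0.24 = 18.60
Contaminant velocity v_c = v/R = 0.08614/18.60 = 0.004631 m/d
t = L/v_c = 43.2/0.004631 = 9328 d
   = 9328/365 = 25.6 yr

25.6 years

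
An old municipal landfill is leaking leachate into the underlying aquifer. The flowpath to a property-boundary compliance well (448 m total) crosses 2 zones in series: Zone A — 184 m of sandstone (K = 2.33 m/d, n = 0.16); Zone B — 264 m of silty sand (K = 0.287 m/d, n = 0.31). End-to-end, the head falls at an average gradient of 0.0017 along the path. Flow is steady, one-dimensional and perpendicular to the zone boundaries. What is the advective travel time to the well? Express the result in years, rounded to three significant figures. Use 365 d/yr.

Steady 1-D flow in series ⇒ the Darcy flux q is identical in every zone and the zone head losses add (resistances L/K in series).
Σ(L/K) = 184/2.33 + 264/0.287 = 78.97 + 919.9 = 998.8 d
K_eq = L_total / Σ(L/K) = 448 / 998.8 = 0.4485 m/d
q = K_eq · i = 0.4485 × 0.0017 = 7.625e-4 m/d (same in every zone)
Zone A: v = q/n = 7.625e-4/0.16 = 0.004766 m/d → t_A = 184/0.004766 = 38610 d
Zone B: v = q/n = 7.625e-4/0.31 = 0.002460 m/d → t_B = 264/0.002460 = 107300 d
Total t = 38610 + 107300 = 145900 d
   = 145900 / 365 = 400 yr

400 years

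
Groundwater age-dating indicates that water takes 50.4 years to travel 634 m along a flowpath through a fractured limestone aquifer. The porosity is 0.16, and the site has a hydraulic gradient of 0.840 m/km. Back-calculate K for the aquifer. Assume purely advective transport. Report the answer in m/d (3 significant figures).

t = 50.4 years = 18400 d
v = L / t = 634 / 18400 = 0.03446 m/d
K = v · n / i = 0.03446 × 0.16 / 8.4e-4 = 6.56 m/d

6.56 m/d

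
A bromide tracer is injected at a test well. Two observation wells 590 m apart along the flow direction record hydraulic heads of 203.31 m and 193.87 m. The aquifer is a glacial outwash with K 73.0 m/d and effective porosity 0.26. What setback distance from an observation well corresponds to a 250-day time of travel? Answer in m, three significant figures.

1120 m

Hydraulic gradient i = (203.31 − 193.87) / 590 = 9.44 / 590 = 0.01600
q = Ki = 73.0 × 0.01600 = 1.168 m/d
Seepage velocity v = q / n = 1.168 / 0.26 = 4.492 m/d
L = v × T = 4.492 × 250 = 1123 m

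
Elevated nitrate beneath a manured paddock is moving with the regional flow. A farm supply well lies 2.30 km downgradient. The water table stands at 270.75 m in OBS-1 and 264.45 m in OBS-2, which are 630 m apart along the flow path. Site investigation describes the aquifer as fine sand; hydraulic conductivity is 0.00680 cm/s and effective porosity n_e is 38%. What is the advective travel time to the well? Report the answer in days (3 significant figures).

14900 days

Hydraulic gradient i = (270.75 − 264.45) / 630 = 6.30 / 630 = 0.01000
K = 0.00680 cm/s × 864 = 5.875 m/d
Darcy flux q = K·i = 5.875 × 0.01000 = 0.05875 m/d
v = Ki/n = 5.875·0.01000/0.38 = 0.1546 m/d
L = 2.30 km = 2300 m
t = L / v = 2300 / 0.1546 = 14880 d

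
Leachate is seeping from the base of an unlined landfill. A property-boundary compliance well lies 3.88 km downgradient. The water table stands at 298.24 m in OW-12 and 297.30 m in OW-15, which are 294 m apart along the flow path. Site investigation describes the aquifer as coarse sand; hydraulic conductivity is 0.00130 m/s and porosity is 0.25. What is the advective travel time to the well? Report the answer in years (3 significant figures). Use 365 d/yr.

7.40 years

Hydraulic gradient i = (298.24 − 297.30) / 294 = 0.94 / 294 = 0.003197
K = 0.00130 m/s × 86400 s/d = 112.3 m/d
Specific discharge q = 112.3 × 0.003197 = 0.3591 m/d
Seepage velocity v = q / n = 0.3591 / 0.25 = 1.436 m/d
L = 3.88 km = 3880 m
t = L / v = 3880 / 1.436 = 2701 d
   = 2701 / 365 = 7.40 yr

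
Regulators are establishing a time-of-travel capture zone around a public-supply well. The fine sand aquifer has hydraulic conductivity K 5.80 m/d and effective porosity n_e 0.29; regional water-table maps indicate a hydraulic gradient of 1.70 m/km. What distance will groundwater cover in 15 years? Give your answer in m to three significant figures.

186 m

Darcy flux q = K·i = 5.80 × 0.0017 = 0.009860 m/d
v_s = q/n_e = 0.009860/0.29 = 0.03400 m/d
T = 15 yr × 365 = 5475 d
L = v × T = 0.03400 × 5475 = 186.1 m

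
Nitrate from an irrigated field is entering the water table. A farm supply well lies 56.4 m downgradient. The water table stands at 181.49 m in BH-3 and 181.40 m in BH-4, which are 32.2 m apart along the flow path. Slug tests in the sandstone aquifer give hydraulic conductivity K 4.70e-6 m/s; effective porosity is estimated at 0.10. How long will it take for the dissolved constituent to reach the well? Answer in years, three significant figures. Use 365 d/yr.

13.6 years

Hydraulic gradient i = (181.49 − 181.40) / 32.2 = 0.09 / 32.2 = 0.002795
K = 4.70e-6 m/s × 86400 s/d = 0.4061 m/d
Specific discharge q = 0.4061 × 0.002795 = 0.001135 m/d
Seepage velocity v = q / n = 0.001135 / 0.10 = 0.01135 m/d
t = L / v = 56.4 / 0.01135 = 4969 d
   = 4969 / 365 = 13.6 yr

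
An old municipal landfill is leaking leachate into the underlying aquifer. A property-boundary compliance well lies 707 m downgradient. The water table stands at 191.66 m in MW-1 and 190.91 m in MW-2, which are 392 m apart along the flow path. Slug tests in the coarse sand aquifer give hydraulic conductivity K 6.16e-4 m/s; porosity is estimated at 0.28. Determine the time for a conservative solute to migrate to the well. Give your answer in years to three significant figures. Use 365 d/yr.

5.33 years

Hydraulic gradient i = (191.66 − 190.91) / 392 = 0.75 / 392 = 0.001913
K = 6.16e-4 m/s × 86400 s/d = 53.22 m/d
Specific discharge q = 53.22 × 0.001913 = 0.1018 m/d
v = Ki/n = 53.22·0.001913/0.28 = 0.3637 m/d
t = L / v = 707 / 0.3637 = 1944 d
   = 1944 / 365 = 5.33 yr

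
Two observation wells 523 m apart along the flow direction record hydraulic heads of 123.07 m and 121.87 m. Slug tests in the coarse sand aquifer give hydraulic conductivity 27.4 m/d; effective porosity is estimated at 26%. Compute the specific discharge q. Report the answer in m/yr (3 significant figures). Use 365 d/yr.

Hydraulic gradient i = (123.07 − 121.87) / 523 = 1.20 / 523 = 0.002294
q = Ki = 27.4 × 0.002294 = 0.06287 m/d
   = 0.06287 × 365 = 22.9 m/yr

22.9 m/yr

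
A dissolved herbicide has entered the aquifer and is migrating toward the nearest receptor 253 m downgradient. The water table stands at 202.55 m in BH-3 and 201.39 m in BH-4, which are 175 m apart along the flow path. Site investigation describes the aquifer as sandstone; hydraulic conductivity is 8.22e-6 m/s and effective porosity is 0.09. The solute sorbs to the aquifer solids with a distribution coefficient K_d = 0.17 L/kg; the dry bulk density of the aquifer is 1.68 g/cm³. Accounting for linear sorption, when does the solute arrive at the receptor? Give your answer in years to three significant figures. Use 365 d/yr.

Hydraulic gradient i = (202.55 − 201.39) / 175 = 1.16 / 175 = 0.006629
K = 8.22e-6 m/s × 86400 s/d = 0.7102 m/d
q = Ki = 0.7102 × 0.006629 = 0.004708 m/d
Average linear velocity = 0.004708 / 0.09 = 0.05231 m/d
Retardation R = 1 + ρ_b·K_d/n = 1 + 1.68×0.17/0.09 = 4.173
Contaminant velocity v_c = v/R = 0.05231/4.173 = 0.01253 m/d
t = L/v_c = 253/0.01253 = 20190 d
   = 20190/365 = 55.3 yr

55.3 years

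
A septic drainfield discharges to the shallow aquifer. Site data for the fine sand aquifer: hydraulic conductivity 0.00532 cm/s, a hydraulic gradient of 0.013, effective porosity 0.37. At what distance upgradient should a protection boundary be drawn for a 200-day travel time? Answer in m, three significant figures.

32.3 m

K = 0.00532 cm/s × 864 = 4.596 m/d
Specific discharge q = 4.596 × 0.013 = 0.05975 m/d
Seepage velocity v = q / n = 0.05975 / 0.37 = 0.1615 m/d
L = v × T = 0.1615 × 200 = 32.30 m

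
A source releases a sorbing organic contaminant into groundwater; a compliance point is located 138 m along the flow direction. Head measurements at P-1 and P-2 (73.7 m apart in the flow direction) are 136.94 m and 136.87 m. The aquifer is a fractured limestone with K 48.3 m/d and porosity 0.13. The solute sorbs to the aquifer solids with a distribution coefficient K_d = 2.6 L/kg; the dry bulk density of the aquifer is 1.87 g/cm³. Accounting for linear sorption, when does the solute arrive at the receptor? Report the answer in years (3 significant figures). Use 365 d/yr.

41.1 years

Hydraulic gradient i = (136.94 − 136.87) / 73.7 = 0.07 / 73.7 = 9.498e-4
Specific discharge q = 48.3 × 9.498e-4 = 0.04588 m/d
v_s = q/n_e = 0.04588/0.13 = 0.3529 m/d
Retardation R = 1 + ρ_b·K_d/n = 1 + 1.87×2.6/0.13 = 38.40
Contaminant velocity v_c = v/R = 0.3529/38.40 = 0.009190 m/d
t = L/v_c = 138/0.009190 = 15020 d
   = 15020/365 = 41.1 yr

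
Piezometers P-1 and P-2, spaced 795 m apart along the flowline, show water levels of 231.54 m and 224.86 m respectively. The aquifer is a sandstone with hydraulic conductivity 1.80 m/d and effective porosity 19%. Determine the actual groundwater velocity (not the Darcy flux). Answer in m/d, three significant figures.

0.0796 m/d

Hydraulic gradient i = (231.54 − 224.86) / 795 = 6.68 / 795 = 0.008403
Darcy flux q = K·i = 1.80 × 0.008403 = 0.01512 m/d
Average linear velocity = 0.01512 / 0.19 = 0.07960 m/d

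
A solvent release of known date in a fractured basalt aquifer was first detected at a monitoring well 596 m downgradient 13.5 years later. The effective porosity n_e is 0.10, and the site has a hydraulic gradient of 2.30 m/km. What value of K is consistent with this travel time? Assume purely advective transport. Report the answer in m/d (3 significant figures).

5.26 m/d

t = 13.5 years = 4928 d
v = L / t = 596 / 4928 = 0.1210 m/d
K = v · n / i = 0.1210 × 0.10 / 0.0023 = 5.26 m/d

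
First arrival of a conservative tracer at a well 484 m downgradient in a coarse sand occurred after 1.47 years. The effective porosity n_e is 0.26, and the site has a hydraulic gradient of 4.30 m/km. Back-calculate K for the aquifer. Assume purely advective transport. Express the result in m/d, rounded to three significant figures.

t = 1.47 years = 536.6 d
v = L / t = 484 / 536.6 = 0.9021 m/d
K = v · n / i = 0.9021 × 0.26 / 0.0043 = 54.5 m/d

54.5 m/d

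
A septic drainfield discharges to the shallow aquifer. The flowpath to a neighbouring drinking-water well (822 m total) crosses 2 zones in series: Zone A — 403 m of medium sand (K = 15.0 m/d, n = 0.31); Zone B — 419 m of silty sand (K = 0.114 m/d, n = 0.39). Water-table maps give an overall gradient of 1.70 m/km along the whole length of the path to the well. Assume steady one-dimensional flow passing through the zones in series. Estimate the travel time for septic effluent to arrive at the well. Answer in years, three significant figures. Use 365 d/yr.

For zones in series the flux q is common to all zones; the equivalent conductivity is the harmonic (thickness-weighted) mean, K_eq = L_total / Σ(L_j/K_j).
Σ(L/K) = 403/15.0 + 419/0.114 = 26.87 + 3675 = 3702 d
K_eq = L_total / Σ(L/K) = 822 / 3702 = 0.2220 m/d
q = K_eq · i = 0.2220 × 0.0017 = 3.774e-4 m/d (same in every zone)
Zone A: v = q/n = 3.774e-4/0.31 = 0.001218 m/d → t_A = 403/0.001218 = 331000 d
Zone B: v = q/n = 3.774e-4/0.39 = 9.678e-4 m/d → t_B = 419/9.678e-4 = 432900 d
Total t = 331000 + 432900 = 763900 d
   = 763900 / 365 = 2090 yr

2090 years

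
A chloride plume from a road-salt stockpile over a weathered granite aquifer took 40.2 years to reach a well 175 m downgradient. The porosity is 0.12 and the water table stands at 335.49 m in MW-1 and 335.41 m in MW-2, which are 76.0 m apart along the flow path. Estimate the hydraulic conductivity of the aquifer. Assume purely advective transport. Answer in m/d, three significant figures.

1.36 m/d

Hydraulic gradient i = (335.49 − 335.41) / 76.0 = 0.08 / 76.0 = 0.001053
t = 40.2 years = 14670 d
v = L / t = 175 / 14670 = 0.01193 m/d
K = v · n / i = 0.01193 × 0.12 / 0.001053 = 1.36 m/d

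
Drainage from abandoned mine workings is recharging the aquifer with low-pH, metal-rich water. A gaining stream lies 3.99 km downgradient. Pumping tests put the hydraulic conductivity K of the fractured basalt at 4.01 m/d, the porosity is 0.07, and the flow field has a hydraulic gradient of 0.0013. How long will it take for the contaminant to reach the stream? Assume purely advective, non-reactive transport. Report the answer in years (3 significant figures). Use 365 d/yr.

147 years

Specific discharge q = 4.01 × 0.0013 = 0.005213 m/d
Seepage velocity v = q / n = 0.005213 / 0.07 = 0.07447 m/d
L = 3.99 km = 3990 m
t = L / v = 3990 / 0.07447 = 53580 d
   = 53580 / 365 = 147 yr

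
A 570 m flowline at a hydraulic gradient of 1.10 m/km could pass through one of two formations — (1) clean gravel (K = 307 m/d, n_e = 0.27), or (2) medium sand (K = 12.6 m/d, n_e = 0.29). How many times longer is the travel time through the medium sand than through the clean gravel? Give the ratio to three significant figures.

26.2

Unit 1 (clean gravel): v = 307×0.0011/0.27 = 1.251 m/d, t = 570/1.251 = 455.7 d
Unit 2 (medium sand): v = 12.6×0.0011/0.29 = 0.04779 m/d, t = 570/0.04779 = 11930 d
t(medium sand) / t(clean gravel) = 11930/455.7 = 26.2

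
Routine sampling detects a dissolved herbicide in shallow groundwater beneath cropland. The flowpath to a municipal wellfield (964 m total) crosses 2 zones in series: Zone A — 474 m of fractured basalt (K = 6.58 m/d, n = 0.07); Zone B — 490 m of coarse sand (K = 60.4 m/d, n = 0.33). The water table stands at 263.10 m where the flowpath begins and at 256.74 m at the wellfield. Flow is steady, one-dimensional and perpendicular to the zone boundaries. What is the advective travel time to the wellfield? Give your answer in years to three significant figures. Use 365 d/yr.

6.73 years

Total head drop ΔH = 263.10 − 256.74 = 6.36 m
Steady 1-D flow in series ⇒ the Darcy flux q is identical in every zone and the zone head losses add (resistances L/K in series).
Σ(L/K) = 474/6.58 + 490/60.4 = 72.04 + 8.113 = 80.15 d
q = ΔH / Σ(L/K) = 6.36 / 80.15 = 0.07935 m/d (same in every zone)
Zone A: v = q/n = 0.07935/0.07 = 1.134 m/d → t_A = 474/1.134 = 418.1 d
Zone B: v = q/n = 0.07935/0.33 = 0.2405 m/d → t_B = 490/0.2405 = 2038 d
Total t = 418.1 + 2038 = 2456 d
   = 2456 / 365 = 6.73 yr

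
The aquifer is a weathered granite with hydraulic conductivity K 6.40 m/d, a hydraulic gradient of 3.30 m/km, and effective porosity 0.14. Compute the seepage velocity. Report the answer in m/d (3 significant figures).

0.151 m/d

q = Ki = 6.40 × 0.0033 = 0.02112 m/d
v = Ki/n = 6.40·0.0033/0.14 = 0.1509 m/d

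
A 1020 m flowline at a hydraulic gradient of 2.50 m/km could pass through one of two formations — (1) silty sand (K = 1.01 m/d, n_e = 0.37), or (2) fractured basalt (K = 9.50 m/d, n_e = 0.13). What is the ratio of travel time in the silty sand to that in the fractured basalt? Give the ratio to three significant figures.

Unit 1 (silty sand): v = 1.01×0.0025/0.37 = 0.006824 m/d, t = 1020/0.006824 = 149500 d
Unit 2 (fractured basalt): v = 9.50×0.0025/0.13 = 0.1827 m/d, t = 1020/0.1827 = 5583 d
t(silty sand) / t(fractured basalt) = 149500/5583 = 26.8

26.8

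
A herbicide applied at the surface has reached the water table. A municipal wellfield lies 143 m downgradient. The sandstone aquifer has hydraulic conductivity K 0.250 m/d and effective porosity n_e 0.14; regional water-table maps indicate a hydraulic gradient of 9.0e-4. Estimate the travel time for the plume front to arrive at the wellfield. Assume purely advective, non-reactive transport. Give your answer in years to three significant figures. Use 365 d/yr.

244 years

Darcy flux q = K·i = 0.250 × 9.0e-4 = 2.250e-4 m/d
v_s = q/n_e = 2.250e-4/0.14 = 0.001607 m/d
t = L / v = 143 / 0.001607 = 88980 d
   = 88980 / 365 = 244 yr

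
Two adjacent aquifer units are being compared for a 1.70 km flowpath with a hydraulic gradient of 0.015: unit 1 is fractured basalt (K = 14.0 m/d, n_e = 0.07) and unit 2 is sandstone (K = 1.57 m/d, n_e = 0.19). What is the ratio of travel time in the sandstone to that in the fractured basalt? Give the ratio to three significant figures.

24.2

Unit 1 (fractured basalt): v = 14.0×0.015/0.07 = 3.000 m/d, t = 1700/3.000 = 566.7 d
Unit 2 (sandstone): v = 1.57×0.015/0.19 = 0.1239 m/d, t = 1700/0.1239 = 13720 d
t(sandstone) / t(fractured basalt) = 13720/566.7 = 24.2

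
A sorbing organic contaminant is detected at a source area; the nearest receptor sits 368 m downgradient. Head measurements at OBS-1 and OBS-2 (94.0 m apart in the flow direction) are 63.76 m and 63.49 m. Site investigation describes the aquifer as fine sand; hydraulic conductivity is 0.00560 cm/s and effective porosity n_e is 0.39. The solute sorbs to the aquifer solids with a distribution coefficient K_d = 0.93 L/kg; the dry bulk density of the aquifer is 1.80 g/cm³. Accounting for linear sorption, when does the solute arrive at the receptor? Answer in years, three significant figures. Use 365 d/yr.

150 years

Hydraulic gradient i = (63.76 − 63.49) / 94.0 = 0.27 / 94.0 = 0.002872
K = 0.00560 cm/s × 864 = 4.838 m/d
q = Ki = 4.838 × 0.002872 = 0.01390 m/d
v = Ki/n = 4.838·0.002872/0.39 = 0.03563 m/d
Retardation R = 1 + ρ_b·K_d/n = 1 + 1.80×0.93/0.39 = 5.292
Contaminant velocity v_c = v/R = 0.03563/5.292 = 0.006733 m/d
t = L/v_c = 368/0.006733 = 54650 d
   = 54650/365 = 150 yr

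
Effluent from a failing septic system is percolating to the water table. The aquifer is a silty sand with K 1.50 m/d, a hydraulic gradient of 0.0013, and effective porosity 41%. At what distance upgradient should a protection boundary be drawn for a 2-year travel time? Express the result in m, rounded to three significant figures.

q = Ki = 1.50 × 0.0013 = 0.001950 m/d
Seepage velocity v = q / n = 0.001950 / 0.41 = 0.004756 m/d
T = 2 yr × 365 = 730 d
L = v × T = 0.004756 × 730 = 3.472 m

3.47 m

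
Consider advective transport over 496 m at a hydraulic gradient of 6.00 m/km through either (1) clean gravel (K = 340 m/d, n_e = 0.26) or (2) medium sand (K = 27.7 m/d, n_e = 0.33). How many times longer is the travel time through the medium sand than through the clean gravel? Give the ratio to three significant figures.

15.6

Unit 1 (clean gravel): v = 340×0.0060/0.26 = 7.846 m/d, t = 496/7.846 = 63.22 d
Unit 2 (medium sand): v = 27.7×0.0060/0.33 = 0.5036 m/d, t = 496/0.5036 = 984.8 d
t(medium sand) / t(clean gravel) = 984.8/63.22 = 15.6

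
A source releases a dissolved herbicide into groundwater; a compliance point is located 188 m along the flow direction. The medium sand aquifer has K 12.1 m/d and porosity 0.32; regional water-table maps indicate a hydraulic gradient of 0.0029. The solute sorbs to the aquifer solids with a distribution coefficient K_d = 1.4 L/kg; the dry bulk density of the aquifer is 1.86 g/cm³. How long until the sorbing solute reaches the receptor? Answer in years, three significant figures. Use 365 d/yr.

Specific discharge q = 12.1 × 0.0029 = 0.03509 m/d
v_s = q/n_e = 0.03509/0.32 = 0.1097 m/d
Retardation R = 1 + ρ_b·K_d/n = 1 + 1.86×1.4/0.32 = 9.138
Contaminant velocity v_c = v/R = 0.1097/9.138 = 0.01200 m/d
t = L/v_c = 188/0.01200 = 15670 d
   = 15670/365 = 42.9 yr

42.9 years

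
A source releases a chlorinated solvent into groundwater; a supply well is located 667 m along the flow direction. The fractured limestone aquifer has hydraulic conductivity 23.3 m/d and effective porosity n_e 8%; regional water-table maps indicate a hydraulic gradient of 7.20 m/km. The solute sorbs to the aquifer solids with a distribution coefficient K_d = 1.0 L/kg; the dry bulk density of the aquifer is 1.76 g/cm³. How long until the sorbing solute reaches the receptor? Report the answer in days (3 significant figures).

7320 days

q = Ki = 23.3 × 0.0072 = 0.1678 m/d
Average linear velocity = 0.1678 / 0.08 = 2.097 m/d
Retardation R = 1 + ρ_b·K_d/n = 1 + 1.76×1.0/0.08 = 23.00
Contaminant velocity v_c = v/R = 2.097/23.00 = 0.09117 m/d
t = L/v_c = 667/0.09117 = 7316 d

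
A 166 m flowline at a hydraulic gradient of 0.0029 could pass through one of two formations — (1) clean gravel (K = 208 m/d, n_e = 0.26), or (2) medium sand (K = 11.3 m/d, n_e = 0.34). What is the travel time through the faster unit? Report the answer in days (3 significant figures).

71.6 days

Unit 1 (clean gravel): v = 208×0.0029/0.26 = 2.320 m/d, t = 166/2.320 = 71.55 d
Unit 2 (medium sand): v = 11.3×0.0029/0.34 = 0.09638 m/d, t = 166/0.09638 = 1722 d
Faster unit: t = 71.6 d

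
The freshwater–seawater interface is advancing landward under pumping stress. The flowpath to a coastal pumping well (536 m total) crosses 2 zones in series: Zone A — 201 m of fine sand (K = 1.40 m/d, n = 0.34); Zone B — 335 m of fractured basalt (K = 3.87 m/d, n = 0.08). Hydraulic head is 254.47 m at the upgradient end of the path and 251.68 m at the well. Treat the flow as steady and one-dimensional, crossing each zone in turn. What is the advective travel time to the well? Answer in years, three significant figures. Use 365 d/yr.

Total head drop ΔH = 254.47 − 251.68 = 2.79 m
Continuity: the same q passes through each zone, so ΔH = q·Σ(L_j/K_j) — the zones act as resistances in series.
Σ(L/K) = 201/1.40 + 335/3.87 = 143.6 + 86.56 = 230.1 d
q = ΔH / Σ(L/K) = 2.79 / 230.1 = 0.01212 m/d (same in every zone)
Zone A: v = q/n = 0.01212/0.34 = 0.03566 m/d → t_A = 201/0.03566 = 5637 d
Zone B: v = q/n = 0.01212/0.08 = 0.1515 m/d → t_B = 335/0.1515 = 2211 d
Total t = 5637 + 2211 = 7848 d
   = 7848 / 365 = 21.5 yr

21.5 years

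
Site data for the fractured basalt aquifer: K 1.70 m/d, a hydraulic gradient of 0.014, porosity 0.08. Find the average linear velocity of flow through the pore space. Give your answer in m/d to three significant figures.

0.298 m/d

q = Ki = 1.70 × 0.014 = 0.02380 m/d
Average linear velocity = 0.02380 / 0.08 = 0.2975 m/d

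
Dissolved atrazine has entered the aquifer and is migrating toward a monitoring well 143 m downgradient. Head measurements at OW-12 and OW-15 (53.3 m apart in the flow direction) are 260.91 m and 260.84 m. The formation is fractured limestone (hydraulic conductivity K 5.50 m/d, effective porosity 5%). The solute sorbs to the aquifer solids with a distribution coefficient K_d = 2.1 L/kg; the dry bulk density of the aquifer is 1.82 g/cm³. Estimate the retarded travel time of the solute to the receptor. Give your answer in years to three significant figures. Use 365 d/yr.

Hydraulic gradient i = (260.91 − 260.84) / 53.3 = 0.07 / 53.3 = 0.001313
Specific discharge q = 5.50 × 0.001313 = 0.007223 m/d
v_s = q/n_e = 0.007223/0.05 = 0.1445 m/d
Retardation R = 1 + ρ_b·K_d/n = 1 + 1.82×2.1/0.05 = 77.44
Contaminant velocity v_c = v/R = 0.1445/77.44 = 0.001866 m/d
t = L/v_c = 143/0.001866 = 76650 d
   = 76650/365 = 210 yr

210 years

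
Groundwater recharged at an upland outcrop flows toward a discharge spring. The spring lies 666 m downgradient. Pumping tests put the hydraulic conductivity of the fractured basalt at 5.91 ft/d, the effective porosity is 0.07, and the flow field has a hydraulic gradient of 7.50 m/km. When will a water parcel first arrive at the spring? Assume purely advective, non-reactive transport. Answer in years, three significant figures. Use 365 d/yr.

9.45 years

K = 5.91 ft/d × 0.3048 = 1.801 m/d
Specific discharge q = 1.801 × 0.0075 = 0.01351 m/d
v = Ki/n = 1.801·0.0075/0.07 = 0.1930 m/d
t = L / v = 666 / 0.1930 = 3451 d
   = 3451 / 365 = 9.45 yr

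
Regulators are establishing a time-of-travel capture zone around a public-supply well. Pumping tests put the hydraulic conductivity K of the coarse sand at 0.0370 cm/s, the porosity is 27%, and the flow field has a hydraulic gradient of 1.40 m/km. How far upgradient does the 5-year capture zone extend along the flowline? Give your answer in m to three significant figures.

K = 0.0370 cm/s × 864 = 31.97 m/d
q = Ki = 31.97 × 0.0014 = 0.04476 m/d
Average linear velocity = 0.04476 / 0.27 = 0.1658 m/d
T = 5 yr × 365 = 1825 d
L = v × T = 0.1658 × 1825 = 302.5 m

303 m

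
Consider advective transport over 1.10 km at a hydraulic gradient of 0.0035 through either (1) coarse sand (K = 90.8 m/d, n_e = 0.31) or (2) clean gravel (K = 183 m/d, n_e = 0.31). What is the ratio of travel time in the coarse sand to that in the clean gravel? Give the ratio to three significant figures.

Unit 1 (coarse sand): v = 90.8×0.0035/0.31 = 1.025 m/d, t = 1100/1.025 = 1073 d
Unit 2 (clean gravel): v = 183×0.0035/0.31 = 2.066 m/d, t = 1100/2.066 = 532.4 d
t(coarse sand) / t(clean gravel) = 1073/532.4 = 2.02

2.02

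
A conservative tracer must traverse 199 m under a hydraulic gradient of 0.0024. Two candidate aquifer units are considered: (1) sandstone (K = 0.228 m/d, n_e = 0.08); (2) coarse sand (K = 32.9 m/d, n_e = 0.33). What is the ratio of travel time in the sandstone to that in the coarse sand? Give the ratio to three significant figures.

35.0

Unit 1 (sandstone): v = 0.228×0.0024/0.08 = 0.006840 m/d, t = 199/0.006840 = 29090 d
Unit 2 (coarse sand): v = 32.9×0.0024/0.33 = 0.2393 m/d, t = 199/0.2393 = 831.7 d
t(sandstone) / t(coarse sand) = 29090/831.7 = 35.0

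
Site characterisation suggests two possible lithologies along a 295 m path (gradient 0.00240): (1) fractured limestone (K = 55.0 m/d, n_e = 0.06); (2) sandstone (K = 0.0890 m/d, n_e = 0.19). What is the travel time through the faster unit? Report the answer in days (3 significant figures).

134 days

Unit 1 (fractured limestone): v = 55.0×0.0024/0.06 = 2.200 m/d, t = 295/2.200 = 134.1 d
Unit 2 (sandstone): v = 0.0890×0.0024/0.19 = 0.001124 m/d, t = 295/0.001124 = 262400 d
Faster unit: t = 134 d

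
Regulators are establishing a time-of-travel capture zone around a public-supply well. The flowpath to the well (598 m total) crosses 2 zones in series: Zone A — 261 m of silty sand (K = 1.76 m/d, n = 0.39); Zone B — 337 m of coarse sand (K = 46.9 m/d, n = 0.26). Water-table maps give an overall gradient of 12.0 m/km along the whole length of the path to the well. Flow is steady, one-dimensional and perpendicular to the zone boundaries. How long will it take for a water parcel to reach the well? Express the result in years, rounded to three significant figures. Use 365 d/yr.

Steady 1-D flow in series ⇒ the Darcy flux q is identical in every zone and the zone head losses add (resistances L/K in series).
Σ(L/K) = 261/1.76 + 337/46.9 = 148.3 + 7.186 = 155.5 d
K_eq = L_total / Σ(L/K) = 598 / 155.5 = 3.846 m/d
q = K_eq · i = 3.846 × 0.012 = 0.04615 m/d (same in every zone)
Zone A: v = q/n = 0.04615/0.39 = 0.1183 m/d → t_A = 261/0.1183 = 2205 d
Zone B: v = q/n = 0.04615/0.26 = 0.1775 m/d → t_B = 337/0.1775 = 1898 d
Total t = 2205 + 1898 = 4104 d
   = 4104 / 365 = 11.2 yr

11.2 years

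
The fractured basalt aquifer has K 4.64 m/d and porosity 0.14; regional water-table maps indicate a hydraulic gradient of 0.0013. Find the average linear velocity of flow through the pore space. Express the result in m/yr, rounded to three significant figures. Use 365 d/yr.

Specific discharge q = 4.64 × 0.0013 = 0.006032 m/d
v_s = q/n_e = 0.006032/0.14 = 0.04309 m/d
   = 0.04309 × 365 = 15.7 m/yr

15.7 m/yr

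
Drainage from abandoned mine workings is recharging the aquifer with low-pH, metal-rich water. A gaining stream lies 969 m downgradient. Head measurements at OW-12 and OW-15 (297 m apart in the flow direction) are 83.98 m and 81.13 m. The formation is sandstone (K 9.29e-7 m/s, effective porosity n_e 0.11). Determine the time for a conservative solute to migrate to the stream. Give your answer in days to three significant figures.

138000 days

Hydraulic gradient i = (83.98 − 81.13) / 297 = 2.85 / 297 = 0.009596
K = 9.29e-7 m/s × 86400 s/d = 0.08027 m/d
q = Ki = 0.08027 × 0.009596 = 7.702e-4 m/d
Average linear velocity = 7.702e-4 / 0.11 = 0.007002 m/d
t = L / v = 969 / 0.007002 = 138400 d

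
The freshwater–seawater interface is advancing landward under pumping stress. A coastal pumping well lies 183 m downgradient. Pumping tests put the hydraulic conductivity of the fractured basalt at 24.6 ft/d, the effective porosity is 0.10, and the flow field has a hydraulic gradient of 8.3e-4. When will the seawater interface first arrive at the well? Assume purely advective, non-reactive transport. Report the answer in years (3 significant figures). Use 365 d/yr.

K = 24.6 ft/d × 0.3048 = 7.498 m/d
Darcy flux q = K·i = 7.498 × 8.3e-4 = 0.006223 m/d
Average linear velocity = 0.006223 / 0.10 = 0.06223 m/d
t = L / v = 183 / 0.06223 = 2941 d
   = 2941 / 365 = 8.06 yr

8.06 years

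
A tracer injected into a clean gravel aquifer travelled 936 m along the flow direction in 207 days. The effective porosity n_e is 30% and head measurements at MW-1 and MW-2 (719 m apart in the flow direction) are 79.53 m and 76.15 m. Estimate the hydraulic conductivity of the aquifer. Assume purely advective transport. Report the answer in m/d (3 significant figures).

289 m/d

Hydraulic gradient i = (79.53 − 76.15) / 719 = 3.38 / 719 = 0.004701
v = L / t = 936 / 207 = 4.522 m/d
K = v · n / i = 4.522 × 0.30 / 0.004701 = 289 m/d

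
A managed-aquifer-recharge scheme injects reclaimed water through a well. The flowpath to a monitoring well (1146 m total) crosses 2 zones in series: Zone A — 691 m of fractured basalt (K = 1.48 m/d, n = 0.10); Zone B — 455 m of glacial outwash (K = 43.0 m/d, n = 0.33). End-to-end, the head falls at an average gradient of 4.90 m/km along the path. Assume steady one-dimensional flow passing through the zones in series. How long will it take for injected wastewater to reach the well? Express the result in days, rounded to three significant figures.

Steady 1-D flow in series ⇒ the Darcy flux q is identical in every zone and the zone head losses add (resistances L/K in series).
Σ(L/K) = 691/1.48 + 455/43.0 = 466.9 + 10.58 = 477.5 d
K_eq = L_total / Σ(L/K) = 1146 / 477.5 = 2.400 m/d
q = K_eq · i = 2.400 × 0.0049 = 0.01176 m/d (same in every zone)
Zone A: v = q/n = 0.01176/0.10 = 0.1176 m/d → t_A = 691/0.1176 = 5876 d
Zone B: v = q/n = 0.01176/0.33 = 0.03564 m/d → t_B = 455/0.03564 = 12770 d
Total t = 5876 + 12770 = 18640 d

18600 days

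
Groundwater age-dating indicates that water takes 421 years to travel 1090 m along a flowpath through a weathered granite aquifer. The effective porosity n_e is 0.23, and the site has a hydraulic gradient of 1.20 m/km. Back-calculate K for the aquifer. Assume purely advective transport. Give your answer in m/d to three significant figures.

t = 421 years = 153700 d
v = L / t = 1090 / 153700 = 0.007093 m/d
K = v · n / i = 0.007093 × 0.23 / 0.0012 = 1.36 m/d

1.36 m/d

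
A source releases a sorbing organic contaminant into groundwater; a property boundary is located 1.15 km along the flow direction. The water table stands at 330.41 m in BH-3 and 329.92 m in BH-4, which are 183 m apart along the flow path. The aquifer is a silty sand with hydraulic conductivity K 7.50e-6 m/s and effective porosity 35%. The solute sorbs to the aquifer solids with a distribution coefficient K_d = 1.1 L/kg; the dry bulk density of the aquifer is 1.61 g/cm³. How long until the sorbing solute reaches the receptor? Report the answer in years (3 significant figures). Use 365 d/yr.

3850 years

Hydraulic gradient i = (330.41 − 329.92) / 183 = 0.49 / 183 = 0.002678
K = 7.50e-6 m/s × 86400 s/d = 0.6480 m/d
Darcy flux q = K·i = 0.6480 × 0.002678 = 0.001735 m/d
Average linear velocity = 0.001735 / 0.35 = 0.004957 m/d
Retardation R = 1 + ρ_b·K_d/n = 1 + 1.61×1.1/0.35 = 6.060
Contaminant velocity v_c = v/R = 0.004957/6.060 = 8.180e-4 m/d
L = 1.15 km = 1150 m
t = L/v_c = 1150/8.180e-4 = 1.406e6 d
   = 1.406e6/365 = 3850 yr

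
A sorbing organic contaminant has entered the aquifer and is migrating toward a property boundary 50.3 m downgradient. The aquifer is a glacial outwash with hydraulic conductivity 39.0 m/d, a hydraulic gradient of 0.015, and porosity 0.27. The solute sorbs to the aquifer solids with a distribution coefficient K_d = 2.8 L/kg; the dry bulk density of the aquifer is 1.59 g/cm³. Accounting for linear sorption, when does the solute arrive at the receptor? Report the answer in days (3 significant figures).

406 days

Darcy flux q = K·i = 39.0 × 0.015 = 0.5850 m/d
Average linear velocity = 0.5850 / 0.27 = 2.167 m/d
Retardation R = 1 + ρ_b·K_d/n = 1 + 1.59×2.8/0.27 = 17.49
Contaminant velocity v_c = v/R = 2.167/17.49 = 0.1239 m/d
t = L/v_c = 50.3/0.1239 = 406.0 d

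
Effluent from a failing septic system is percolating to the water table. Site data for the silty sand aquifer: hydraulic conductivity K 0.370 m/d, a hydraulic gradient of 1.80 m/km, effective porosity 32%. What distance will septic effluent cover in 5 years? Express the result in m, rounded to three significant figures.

Darcy flux q = K·i = 0.370 × 0.0018 = 6.660e-4 m/d
Seepage velocity v = q / n = 6.660e-4 / 0.32 = 0.002081 m/d
T = 5 yr × 365 = 1825 d
L = v × T = 0.002081 × 1825 = 3.798 m

3.80 m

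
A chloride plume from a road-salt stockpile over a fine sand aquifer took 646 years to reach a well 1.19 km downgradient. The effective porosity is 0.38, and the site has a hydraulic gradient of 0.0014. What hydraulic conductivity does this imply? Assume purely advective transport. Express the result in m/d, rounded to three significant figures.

1.37 m/d

t = 646 years = 235800 d
L = 1.19 km = 1190 m
v = L / t = 1190 / 235800 = 0.005047 m/d
K = v · n / i = 0.005047 × 0.38 / 0.0014 = 1.37 m/d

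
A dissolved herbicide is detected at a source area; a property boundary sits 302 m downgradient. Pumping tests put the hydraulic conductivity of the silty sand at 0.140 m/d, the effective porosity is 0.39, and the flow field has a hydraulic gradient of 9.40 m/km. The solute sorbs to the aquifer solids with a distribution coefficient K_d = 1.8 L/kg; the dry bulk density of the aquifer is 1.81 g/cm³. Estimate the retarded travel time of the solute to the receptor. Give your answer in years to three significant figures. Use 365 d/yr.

2290 years

Specific discharge q = 0.140 × 0.0094 = 0.001316 m/d
v_s = q/n_e = 0.001316/0.39 = 0.003374 m/d
Retardation R = 1 + ρ_b·K_d/n = 1 + 1.81×1.8/0.39 = 9.354
Contaminant velocity v_c = v/R = 0.003374/9.354 = 3.607e-4 m/d
t = L/v_c = 302/3.607e-4 = 837200 d
   = 837200/365 = 2290 yr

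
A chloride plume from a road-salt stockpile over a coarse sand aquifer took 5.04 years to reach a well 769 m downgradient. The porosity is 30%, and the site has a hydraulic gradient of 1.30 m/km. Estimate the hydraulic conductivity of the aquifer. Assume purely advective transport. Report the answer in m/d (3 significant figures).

96.5 m/d

t = 5.04 years = 1840 d
v = L / t = 769 / 1840 = 0.4180 m/d
K = v · n / i = 0.4180 × 0.30 / 0.0013 = 96.5 m/d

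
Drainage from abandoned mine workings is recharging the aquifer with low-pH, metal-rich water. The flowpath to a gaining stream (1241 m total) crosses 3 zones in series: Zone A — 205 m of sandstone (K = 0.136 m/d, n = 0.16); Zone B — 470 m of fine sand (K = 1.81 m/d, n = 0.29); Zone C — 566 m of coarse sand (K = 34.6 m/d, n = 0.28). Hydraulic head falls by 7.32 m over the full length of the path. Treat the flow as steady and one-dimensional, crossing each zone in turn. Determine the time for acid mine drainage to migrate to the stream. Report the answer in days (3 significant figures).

79800 days

Steady 1-D flow in series ⇒ the Darcy flux q is identical in every zone and the zone head losses add (resistances L/K in series).
Σ(L/K) = 205/0.136 + 470/1.81 + 566/34.6 = 1507 + 259.7 + 16.36 = 1783 d
q = ΔH / Σ(L/K) = 7.32 / 1783 = 0.004105 m/d (same in every zone)
Zone A: v = q/n = 0.004105/0.16 = 0.02565 m/d → t_A = 205/0.02565 = 7991 d
Zone B: v = q/n = 0.004105/0.29 = 0.01415 m/d → t_B = 470/0.01415 = 33210 d
Zone C: v = q/n = 0.004105/0.28 = 0.01466 m/d → t_C = 566/0.01466 = 38610 d
Total t = 7991 + 33210 + 38610 = 79810 d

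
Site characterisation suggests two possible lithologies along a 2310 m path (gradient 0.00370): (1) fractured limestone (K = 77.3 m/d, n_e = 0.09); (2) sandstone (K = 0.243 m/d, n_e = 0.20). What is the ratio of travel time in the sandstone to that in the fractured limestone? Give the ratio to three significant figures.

Unit 1 (fractured limestone): v = 77.3×0.0037/0.09 = 3.178 m/d, t = 2310/3.178 = 726.9 d
Unit 2 (sandstone): v = 0.243×0.0037/0.20 = 0.004495 m/d, t = 2310/0.004495 = 513800 d
t(sandstone) / t(fractured limestone) = 513800/726.9 = 707

707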